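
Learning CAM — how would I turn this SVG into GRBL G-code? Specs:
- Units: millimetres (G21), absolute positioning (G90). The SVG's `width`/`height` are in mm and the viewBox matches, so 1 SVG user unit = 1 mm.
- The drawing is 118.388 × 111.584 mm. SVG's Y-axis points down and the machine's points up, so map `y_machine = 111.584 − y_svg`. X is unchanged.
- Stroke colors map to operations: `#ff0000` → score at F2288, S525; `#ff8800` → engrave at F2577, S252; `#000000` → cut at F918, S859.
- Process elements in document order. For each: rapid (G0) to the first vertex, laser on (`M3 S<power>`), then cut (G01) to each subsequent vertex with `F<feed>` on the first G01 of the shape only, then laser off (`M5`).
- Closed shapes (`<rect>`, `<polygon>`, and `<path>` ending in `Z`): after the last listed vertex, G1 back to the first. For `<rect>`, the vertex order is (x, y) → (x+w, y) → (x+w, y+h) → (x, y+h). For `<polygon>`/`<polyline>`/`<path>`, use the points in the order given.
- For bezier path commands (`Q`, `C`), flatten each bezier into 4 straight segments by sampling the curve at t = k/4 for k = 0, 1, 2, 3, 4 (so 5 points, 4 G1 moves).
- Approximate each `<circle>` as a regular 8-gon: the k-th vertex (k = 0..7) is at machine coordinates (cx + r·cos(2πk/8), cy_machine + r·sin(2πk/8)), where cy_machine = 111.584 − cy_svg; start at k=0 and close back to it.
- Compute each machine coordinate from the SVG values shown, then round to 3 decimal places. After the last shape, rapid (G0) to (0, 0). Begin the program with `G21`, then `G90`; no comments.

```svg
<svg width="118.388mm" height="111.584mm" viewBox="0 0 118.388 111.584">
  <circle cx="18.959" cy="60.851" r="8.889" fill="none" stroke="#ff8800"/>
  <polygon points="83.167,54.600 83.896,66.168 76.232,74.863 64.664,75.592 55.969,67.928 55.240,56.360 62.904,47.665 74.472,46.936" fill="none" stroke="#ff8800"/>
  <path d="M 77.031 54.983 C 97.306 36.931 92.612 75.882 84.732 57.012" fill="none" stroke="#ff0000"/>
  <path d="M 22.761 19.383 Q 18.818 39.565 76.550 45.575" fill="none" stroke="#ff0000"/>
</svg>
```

G21
G90
G0 X27.848 Y50.733
M3 S252
G01 X25.244 Y57.018 F2577
G01 X18.959 Y59.622
G01 X12.674 Y57.018
G01 X10.070 Y50.733
G01 X12.674 Y44.448
G01 X18.959 Y41.844
G01 X25.244 Y44.448
G01 X27.848 Y50.733
M5
G0 X83.167 Y56.984
M3 S252
G01 X83.896 Y45.416 F2577
G01 X76.232 Y36.721
G01 X64.664 Y35.992
G01 X55.969 Y43.656
G01 X55.240 Y55.224
G01 X62.904 Y63.919
G01 X74.472 Y64.648
G01 X83.167 Y56.984
M5
G0 X77.031 Y56.601
M3 S525
G01 X87.896 Y61.246 F2288
G01 X91.440 Y55.280
G01 X89.704 Y49.467
G01 X84.732 Y54.572
M5
G0 X22.761 Y92.201
M3 S525
G01 X24.644 Y82.996 F2288
G01 X34.237 Y75.562
G01 X51.539 Y69.900
G01 X76.550 Y66.009
M5
G0 X0.000 Y0.000

1 u = 1 mm; y_m = 111.584 − y.

[1] `<circle>` circle, #ff8800→engrave S252 F2577: (27.848,50.733) → (25.244,57.018) → (18.959,59.622) → (12.674,57.018) → (10.070,50.733) → (12.674,44.448) → (18.959,41.844) → (25.244,44.448) → (27.848,50.733) (closed)

[2] `<polygon>` regular polygon, #ff8800→engrave S252 F2577: (83.167,56.984) → (83.896,45.416) → (76.232,36.721) → (64.664,35.992) → (55.969,43.656) → (55.240,55.224) → (62.904,63.919) → (74.472,64.648) → (83.167,56.984) (closed)

[3] `<path>` cubic bezier, #ff0000→score S525 F2288: (77.031,56.601) → (87.896,61.246) → (91.440,55.280) → (89.704,49.467) → (84.732,54.572)

[4] `<path>` quadratic bezier, #ff0000→score S525 F2288: (22.761,92.201) → (24.644,82.996) → (34.237,75.562) → (51.539,69.900) → (76.550,66.009)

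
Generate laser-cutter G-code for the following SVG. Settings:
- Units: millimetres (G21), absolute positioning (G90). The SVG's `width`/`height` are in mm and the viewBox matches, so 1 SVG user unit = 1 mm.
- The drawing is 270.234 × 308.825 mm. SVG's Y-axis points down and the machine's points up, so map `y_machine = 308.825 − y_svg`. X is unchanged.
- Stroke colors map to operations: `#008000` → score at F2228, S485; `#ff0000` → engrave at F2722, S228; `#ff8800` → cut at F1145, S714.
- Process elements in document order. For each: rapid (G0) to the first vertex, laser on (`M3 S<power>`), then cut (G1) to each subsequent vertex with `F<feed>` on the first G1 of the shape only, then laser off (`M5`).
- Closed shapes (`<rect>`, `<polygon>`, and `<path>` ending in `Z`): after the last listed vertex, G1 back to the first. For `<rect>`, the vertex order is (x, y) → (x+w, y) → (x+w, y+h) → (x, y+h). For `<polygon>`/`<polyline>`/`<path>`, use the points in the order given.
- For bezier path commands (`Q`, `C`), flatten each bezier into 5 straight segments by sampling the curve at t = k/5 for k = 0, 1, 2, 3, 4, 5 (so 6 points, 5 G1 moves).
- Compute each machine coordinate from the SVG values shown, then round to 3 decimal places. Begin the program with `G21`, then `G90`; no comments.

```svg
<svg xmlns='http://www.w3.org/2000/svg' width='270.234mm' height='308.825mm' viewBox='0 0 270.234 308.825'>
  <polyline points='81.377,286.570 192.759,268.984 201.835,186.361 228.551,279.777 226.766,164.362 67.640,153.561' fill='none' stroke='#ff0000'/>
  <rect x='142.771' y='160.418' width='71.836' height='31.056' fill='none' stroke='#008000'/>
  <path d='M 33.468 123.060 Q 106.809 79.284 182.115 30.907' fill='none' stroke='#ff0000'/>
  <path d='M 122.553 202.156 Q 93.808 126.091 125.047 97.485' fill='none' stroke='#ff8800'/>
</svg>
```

Since the viewBox matches the mm dimensions, user units are millimetres directly. The only transform is the Y-flip y_m = 308.825 − y_svg.

Shape 1 is a open polyline drawn with `<polyline>`. Its stroke #ff0000 means engrave at S228, F2722. After flipping Y the toolpath is (81.377,22.255) → (192.759,39.841) → (201.835,122.464) → (228.551,29.048) → (226.766,144.463) → (67.640,155.264).

Shape 2 is a rectangle drawn with `<rect>`. Its stroke #008000 means score at S485, F2228. After flipping Y the toolpath is (142.771,148.407) → (214.607,148.407) → (214.607,117.351) → (142.771,117.351) → (142.771,148.407), returning to the start.

Shape 3 is a quadratic bezier drawn with `<path>`. Its stroke #ff0000 means engrave at S228, F2722. After flipping Y the toolpath is (33.468,185.765) → (62.883,203.459) → (92.455,221.522) → (122.185,239.953) → (152.071,258.751) → (182.115,277.918).

Shape 4 is a quadratic bezier drawn with `<path>`. Its stroke #ff8800 means cut at S714, F1145. After flipping Y the toolpath is (122.553,106.669) → (113.454,135.197) → (109.154,159.928) → (109.653,180.862) → (114.951,197.999) → (125.047,211.340).

G21
G90
G0 X81.377 Y22.255
M3 S228
G1 X192.759 Y39.841 F2722
G1 X201.835 Y122.464
G1 X228.551 Y29.048
G1 X226.766 Y144.463
G1 X67.640 Y155.264
M5
G0 X142.771 Y148.407
M3 S485
G1 X214.607 Y148.407 F2228
G1 X214.607 Y117.351
G1 X142.771 Y117.351
G1 X142.771 Y148.407
M5
G0 X33.468 Y185.765
M3 S228
G1 X62.883 Y203.459 F2722
G1 X92.455 Y221.522
G1 X122.185 Y239.953
G1 X152.071 Y258.751
G1 X182.115 Y277.918
M5
G0 X122.553 Y106.669
M3 S714
G1 X113.454 Y135.197 F1145
G1 X109.154 Y159.928
G1 X109.653 Y180.862
G1 X114.951 Y197.999
G1 X125.047 Y211.340
M5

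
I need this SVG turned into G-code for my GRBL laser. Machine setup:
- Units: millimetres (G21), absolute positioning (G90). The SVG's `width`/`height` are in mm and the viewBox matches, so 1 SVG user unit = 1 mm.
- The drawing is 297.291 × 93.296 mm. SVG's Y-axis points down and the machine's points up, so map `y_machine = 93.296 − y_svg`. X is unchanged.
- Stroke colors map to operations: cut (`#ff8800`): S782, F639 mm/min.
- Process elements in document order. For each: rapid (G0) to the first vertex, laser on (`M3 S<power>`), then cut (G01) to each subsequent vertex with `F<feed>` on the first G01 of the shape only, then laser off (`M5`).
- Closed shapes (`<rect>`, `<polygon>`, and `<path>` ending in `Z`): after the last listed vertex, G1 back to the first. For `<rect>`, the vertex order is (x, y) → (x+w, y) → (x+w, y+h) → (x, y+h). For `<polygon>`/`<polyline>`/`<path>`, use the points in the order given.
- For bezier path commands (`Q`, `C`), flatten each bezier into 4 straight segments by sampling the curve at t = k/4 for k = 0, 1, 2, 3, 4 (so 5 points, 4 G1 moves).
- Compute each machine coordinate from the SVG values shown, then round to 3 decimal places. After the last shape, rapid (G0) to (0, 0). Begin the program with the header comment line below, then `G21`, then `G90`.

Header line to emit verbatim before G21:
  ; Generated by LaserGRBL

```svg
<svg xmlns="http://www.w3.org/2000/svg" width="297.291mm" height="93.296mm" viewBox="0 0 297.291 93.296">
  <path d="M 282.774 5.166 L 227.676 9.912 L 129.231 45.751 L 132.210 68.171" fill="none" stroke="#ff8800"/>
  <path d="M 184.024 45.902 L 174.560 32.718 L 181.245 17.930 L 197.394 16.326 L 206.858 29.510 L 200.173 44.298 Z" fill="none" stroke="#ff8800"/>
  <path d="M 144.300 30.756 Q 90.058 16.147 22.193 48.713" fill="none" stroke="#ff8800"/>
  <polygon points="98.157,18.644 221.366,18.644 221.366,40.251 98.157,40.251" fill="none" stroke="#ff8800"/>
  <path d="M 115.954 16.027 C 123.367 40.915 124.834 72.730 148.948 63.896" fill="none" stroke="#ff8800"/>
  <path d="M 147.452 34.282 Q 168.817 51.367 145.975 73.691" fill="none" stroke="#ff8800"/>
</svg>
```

; Generated by LaserGRBL
G21
G90
G0 X282.774 Y88.130
M3 S782
G01 X227.676 Y83.384 F639
G01 X129.231 Y47.545
G01 X132.210 Y25.125
M5
G0 X184.024 Y47.394
M3 S782
G01 X174.560 Y60.578 F639
G01 X181.245 Y75.366
G01 X197.394 Y76.970
G01 X206.858 Y63.786
G01 X200.173 Y48.998
G01 X184.024 Y47.394
M5
G0 X144.300 Y62.540
M3 S782
G01 X116.328 Y66.896 F639
G01 X86.652 Y65.355
G01 X55.274 Y57.918
G01 X22.193 Y44.583
M5
G0 X98.157 Y74.652
M3 S782
G01 X221.366 Y74.652 F639
G01 X221.366 Y53.045
G01 X98.157 Y53.045
G01 X98.157 Y74.652
M5
G0 X115.954 Y77.269
M3 S782
G01 X120.846 Y58.048 F639
G01 X126.188 Y40.689
G01 X134.662 Y29.653
G01 X148.948 Y29.400
M5
G0 X147.452 Y59.014
M3 S782
G01 X155.372 Y50.144 F639
G01 X157.765 Y40.619
G01 X154.633 Y30.440
G01 X145.975 Y19.605
M5
G0 X0.000 Y0.000

viewBox `0 0 297.291 93.296` with mm width/height → 1 unit = 1 mm. Flip: y_m = 93.296 − y_svg.

**Shape 1** — `<path>` open polyline, stroke `#ff8800` → cut (S782, F639). Machine vertices: (282.774,88.130) → (227.676,83.384) → (129.231,47.545) → (132.210,25.125). Open path.

**Shape 2** — `<path>` regular polygon, stroke `#ff8800` → cut (S782, F639). Machine vertices: (184.024,47.394) → (174.560,60.578) → (181.245,75.366) → (197.394,76.970) → (206.858,63.786) → (200.173,48.998) → (184.024,47.394). Closed: final G1 returns to the first vertex.

**Shape 3** — `<path>` quadratic bezier, stroke `#ff8800` → cut (S782, F639). Control points (SVG): P0=(144.300,30.756), P1=(90.058,16.147), P2=(22.193,48.713); sampled at t=k/4. Machine vertices: (144.300,62.540) → (116.328,66.896) → (86.652,65.355) → (55.274,57.918) → (22.193,44.583). Open path.

**Shape 4** — `<polygon>` rectangle, stroke `#ff8800` → cut (S782, F639). Machine vertices: (98.157,74.652) → (221.366,74.652) → (221.366,53.045) → (98.157,53.045) → (98.157,74.652). Closed: final G1 returns to the first vertex.

**Shape 5** — `<path>` cubic bezier, stroke `#ff8800` → cut (S782, F639). Control points (SVG): P0=(115.954,16.027), P1=(123.367,40.915), P2=(124.834,72.730), P3=(148.948,63.896); sampled at t=k/4. Machine vertices: (115.954,77.269) → (120.846,58.048) → (126.188,40.689) → (134.662,29.653) → (148.948,29.400). Open path.

**Shape 6** — `<path>` quadratic bezier, stroke `#ff8800` → cut (S782, F639). Control points (SVG): P0=(147.452,34.282), P1=(168.817,51.367), P2=(145.975,73.691); sampled at t=k/4. Machine vertices: (147.452,59.014) → (155.372,50.144) → (157.765,40.619) → (154.633,30.440) → (145.975,19.605). Open path.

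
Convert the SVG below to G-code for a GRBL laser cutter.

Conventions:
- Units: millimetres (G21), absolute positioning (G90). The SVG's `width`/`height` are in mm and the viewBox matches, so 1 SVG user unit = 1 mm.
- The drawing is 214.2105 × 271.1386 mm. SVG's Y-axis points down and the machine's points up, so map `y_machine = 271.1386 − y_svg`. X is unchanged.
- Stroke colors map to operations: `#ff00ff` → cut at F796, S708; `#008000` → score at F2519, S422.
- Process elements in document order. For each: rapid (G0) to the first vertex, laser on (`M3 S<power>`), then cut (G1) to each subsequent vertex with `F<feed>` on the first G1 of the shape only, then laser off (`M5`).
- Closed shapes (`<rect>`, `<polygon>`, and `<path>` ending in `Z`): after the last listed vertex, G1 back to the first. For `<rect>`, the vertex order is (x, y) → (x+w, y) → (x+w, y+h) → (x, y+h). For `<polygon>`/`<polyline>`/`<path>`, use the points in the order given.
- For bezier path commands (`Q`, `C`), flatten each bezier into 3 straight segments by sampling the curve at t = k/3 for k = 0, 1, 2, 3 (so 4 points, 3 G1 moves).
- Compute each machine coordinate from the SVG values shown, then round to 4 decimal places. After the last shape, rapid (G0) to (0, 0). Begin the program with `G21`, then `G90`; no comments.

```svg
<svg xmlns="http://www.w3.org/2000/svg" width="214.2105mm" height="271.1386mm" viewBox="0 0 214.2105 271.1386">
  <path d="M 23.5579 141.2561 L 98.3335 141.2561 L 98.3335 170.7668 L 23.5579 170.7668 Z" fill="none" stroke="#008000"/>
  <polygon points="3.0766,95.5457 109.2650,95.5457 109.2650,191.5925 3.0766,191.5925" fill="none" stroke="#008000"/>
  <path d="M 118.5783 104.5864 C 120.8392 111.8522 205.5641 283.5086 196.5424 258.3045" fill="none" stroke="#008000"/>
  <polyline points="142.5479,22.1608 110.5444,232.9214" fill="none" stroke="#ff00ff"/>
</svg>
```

G21
G90
G0 X23.5579 Y129.8825
M3 S422
G1 X98.3335 Y129.8825 F2519
G1 X98.3335 Y100.3718
G1 X23.5579 Y100.3718
G1 X23.5579 Y129.8825
M5
G0 X3.0766 Y175.5929
M3 S422
G1 X109.2650 Y175.5929 F2519
G1 X109.2650 Y79.5461
G1 X3.0766 Y79.5461
G1 X3.0766 Y175.5929
M5
G0 X118.5783 Y166.5522
M3 S422
G1 X141.8009 Y117.8692 F2519
G1 X180.8416 Y39.8705
G1 X196.5424 Y12.8341
M5
G0 X142.5479 Y248.9778
M3 S708
G1 X110.5444 Y38.2172 F796
M5
G0 X0.0000 Y0.0000

Since the viewBox matches the mm dimensions, user units are millimetres directly. The only transform is the Y-flip y_m = 271.1386 − y_svg.

Shape 1 is a rectangle drawn with `<path>`. Its stroke #008000 means score at S422, F2519. After flipping Y the toolpath is (23.5579,129.8825) → (98.3335,129.8825) → (98.3335,100.3718) → (23.5579,100.3718) → (23.5579,129.8825), returning to the start.

Shape 2 is a rectangle drawn with `<polygon>`. Its stroke #008000 means score at S422, F2519. After flipping Y the toolpath is (3.0766,175.5929) → (109.2650,175.5929) → (109.2650,79.5461) → (3.0766,79.5461) → (3.0766,175.5929), returning to the start.

Shape 3 is a cubic bezier drawn with `<path>`. Its stroke #008000 means score at S422, F2519. After flipping Y the toolpath is (118.5783,166.5522) → (141.8009,117.8692) → (180.8416,39.8705) → (196.5424,12.8341).

Shape 4 is a line segment drawn with `<polyline>`. Its stroke #ff00ff means cut at S708, F796. After flipping Y the toolpath is (142.5479,248.9778) → (110.5444,38.2172).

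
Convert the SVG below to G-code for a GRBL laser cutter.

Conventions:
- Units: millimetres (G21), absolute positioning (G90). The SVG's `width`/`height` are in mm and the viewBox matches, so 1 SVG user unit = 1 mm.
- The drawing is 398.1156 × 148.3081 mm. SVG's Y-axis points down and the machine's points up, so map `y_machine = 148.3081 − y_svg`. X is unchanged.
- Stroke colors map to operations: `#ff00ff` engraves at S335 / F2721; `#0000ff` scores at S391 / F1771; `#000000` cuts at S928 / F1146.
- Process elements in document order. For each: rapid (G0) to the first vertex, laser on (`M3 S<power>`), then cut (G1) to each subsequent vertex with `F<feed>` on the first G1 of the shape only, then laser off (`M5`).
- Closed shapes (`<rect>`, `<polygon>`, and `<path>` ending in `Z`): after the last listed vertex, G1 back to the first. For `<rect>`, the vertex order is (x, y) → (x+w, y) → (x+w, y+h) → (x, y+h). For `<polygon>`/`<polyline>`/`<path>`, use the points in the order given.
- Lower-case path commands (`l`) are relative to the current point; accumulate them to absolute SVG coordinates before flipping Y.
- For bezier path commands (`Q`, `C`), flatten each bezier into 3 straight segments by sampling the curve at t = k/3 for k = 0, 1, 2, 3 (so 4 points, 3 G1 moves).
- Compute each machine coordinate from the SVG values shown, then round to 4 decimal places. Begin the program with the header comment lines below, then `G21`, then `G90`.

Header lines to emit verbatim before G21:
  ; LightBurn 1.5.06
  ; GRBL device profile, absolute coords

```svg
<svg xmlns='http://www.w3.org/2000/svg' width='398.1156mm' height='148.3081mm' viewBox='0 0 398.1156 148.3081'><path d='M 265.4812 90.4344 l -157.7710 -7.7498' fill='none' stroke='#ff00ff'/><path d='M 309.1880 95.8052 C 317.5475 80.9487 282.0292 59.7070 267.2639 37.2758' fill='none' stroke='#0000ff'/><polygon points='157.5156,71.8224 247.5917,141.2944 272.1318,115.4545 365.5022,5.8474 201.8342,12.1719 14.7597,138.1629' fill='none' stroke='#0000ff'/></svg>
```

1 u = 1 mm; y_m = 148.3081 − y.

[1] `<path>` line segment, #ff00ff→engrave S335 F2721: (265.4812,57.8737) → (107.7102,65.6235)

[2] `<path>` cubic bezier, #0000ff→score S391 F1771: (309.1880,52.5029) → (305.3153,69.2954) → (286.5531,89.1900) → (267.2639,111.0323)

[3] `<polygon>` closed polygon, #0000ff→score S391 F1771: (157.5156,76.4857) → (247.5917,7.0137) → (272.1318,32.8536) → (365.5022,142.4607) → (201.8342,136.1362) → (14.7597,10.1452) → (157.5156,76.4857) (closed)

; LightBurn 1.5.06
; GRBL device profile, absolute coords
G21
G90
G0 X265.4812 Y57.8737
M3 S335
G1 X107.7102 Y65.6235 F2721
M5
G0 X309.1880 Y52.5029
M3 S391
G1 X305.3153 Y69.2954 F1771
G1 X286.5531 Y89.1900
G1 X267.2639 Y111.0323
M5
G0 X157.5156 Y76.4857
M3 S391
G1 X247.5917 Y7.0137 F1771
G1 X272.1318 Y32.8536
G1 X365.5022 Y142.4607
G1 X201.8342 Y136.1362
G1 X14.7597 Y10.1452
G1 X157.5156 Y76.4857
M5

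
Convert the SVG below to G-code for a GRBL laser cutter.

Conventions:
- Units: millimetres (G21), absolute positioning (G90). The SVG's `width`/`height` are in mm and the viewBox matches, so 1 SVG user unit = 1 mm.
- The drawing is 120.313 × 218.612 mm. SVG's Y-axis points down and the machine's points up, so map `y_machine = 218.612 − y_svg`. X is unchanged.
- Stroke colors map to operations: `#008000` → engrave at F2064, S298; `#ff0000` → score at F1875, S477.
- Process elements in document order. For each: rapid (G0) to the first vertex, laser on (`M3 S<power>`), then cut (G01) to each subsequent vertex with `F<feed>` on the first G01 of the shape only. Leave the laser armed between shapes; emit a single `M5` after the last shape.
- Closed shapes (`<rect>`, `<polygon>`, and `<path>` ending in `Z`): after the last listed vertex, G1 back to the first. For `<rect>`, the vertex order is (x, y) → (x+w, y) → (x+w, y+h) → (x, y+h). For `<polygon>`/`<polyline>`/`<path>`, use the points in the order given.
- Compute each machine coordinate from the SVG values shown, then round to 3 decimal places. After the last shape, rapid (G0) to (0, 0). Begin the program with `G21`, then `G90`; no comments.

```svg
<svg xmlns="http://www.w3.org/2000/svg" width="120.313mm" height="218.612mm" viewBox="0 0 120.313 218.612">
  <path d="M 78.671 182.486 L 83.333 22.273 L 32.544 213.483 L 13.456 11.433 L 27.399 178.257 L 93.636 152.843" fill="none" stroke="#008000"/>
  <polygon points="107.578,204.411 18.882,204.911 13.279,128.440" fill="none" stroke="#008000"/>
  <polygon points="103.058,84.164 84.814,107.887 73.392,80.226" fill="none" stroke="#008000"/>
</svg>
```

viewBox `0 0 120.313 218.612` with mm width/height → 1 unit = 1 mm. Flip: y_m = 218.612 − y_svg.

**Shape 1** — `<path>` open polyline, stroke `#008000` → engrave (S298, F2064). Machine vertices: (78.671,36.126) → (83.333,196.339) → (32.544,5.129) → (13.456,207.179) → (27.399,40.355) → (93.636,65.769). Open path.

**Shape 2** — `<polygon>` closed polygon, stroke `#008000` → engrave (S298, F2064). Machine vertices: (107.578,14.201) → (18.882,13.701) → (13.279,90.172) → (107.578,14.201). Closed: final G1 returns to the first vertex.

**Shape 3** — `<polygon>` regular polygon, stroke `#008000` → engrave (S298, F2064). Machine vertices: (103.058,134.448) → (84.814,110.725) → (73.392,138.386) → (103.058,134.448). Closed: final G1 returns to the first vertex.

G21
G90
G0 X78.671 Y36.126
M3 S298
G01 X83.333 Y196.339 F2064
G01 X32.544 Y5.129
G01 X13.456 Y207.179
G01 X27.399 Y40.355
G01 X93.636 Y65.769
G0 X107.578 Y14.201
M3 S298
G01 X18.882 Y13.701 F2064
G01 X13.279 Y90.172
G01 X107.578 Y14.201
G0 X103.058 Y134.448
M3 S298
G01 X84.814 Y110.725 F2064
G01 X73.392 Y138.386
G01 X103.058 Y134.448
M5
G0 X0.000 Y0.000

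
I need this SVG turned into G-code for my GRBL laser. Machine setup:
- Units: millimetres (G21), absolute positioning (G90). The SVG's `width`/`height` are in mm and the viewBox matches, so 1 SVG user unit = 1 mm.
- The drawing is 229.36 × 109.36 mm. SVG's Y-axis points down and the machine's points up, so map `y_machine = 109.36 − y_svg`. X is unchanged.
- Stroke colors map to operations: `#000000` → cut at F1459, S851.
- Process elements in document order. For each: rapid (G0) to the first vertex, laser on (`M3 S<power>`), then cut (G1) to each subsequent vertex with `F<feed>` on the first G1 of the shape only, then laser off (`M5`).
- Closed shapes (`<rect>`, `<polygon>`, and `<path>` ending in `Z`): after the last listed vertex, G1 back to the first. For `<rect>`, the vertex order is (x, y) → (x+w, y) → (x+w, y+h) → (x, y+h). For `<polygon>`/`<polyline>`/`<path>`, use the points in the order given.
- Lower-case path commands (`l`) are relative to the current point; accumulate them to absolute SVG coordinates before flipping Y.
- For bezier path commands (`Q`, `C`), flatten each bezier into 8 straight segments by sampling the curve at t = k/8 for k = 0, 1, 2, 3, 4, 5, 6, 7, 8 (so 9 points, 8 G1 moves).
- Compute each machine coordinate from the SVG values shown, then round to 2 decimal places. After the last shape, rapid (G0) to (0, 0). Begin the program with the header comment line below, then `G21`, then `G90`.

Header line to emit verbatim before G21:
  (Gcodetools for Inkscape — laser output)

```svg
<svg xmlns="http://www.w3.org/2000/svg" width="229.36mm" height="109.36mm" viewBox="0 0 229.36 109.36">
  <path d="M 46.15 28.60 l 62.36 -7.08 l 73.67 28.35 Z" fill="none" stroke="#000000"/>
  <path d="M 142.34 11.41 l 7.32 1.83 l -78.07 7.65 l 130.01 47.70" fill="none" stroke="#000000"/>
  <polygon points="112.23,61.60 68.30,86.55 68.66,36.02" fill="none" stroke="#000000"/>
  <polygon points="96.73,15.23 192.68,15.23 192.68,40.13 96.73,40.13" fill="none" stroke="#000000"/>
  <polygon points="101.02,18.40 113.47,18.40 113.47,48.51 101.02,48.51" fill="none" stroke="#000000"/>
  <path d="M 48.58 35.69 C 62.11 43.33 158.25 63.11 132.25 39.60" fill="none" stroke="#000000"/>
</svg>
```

(Gcodetools for Inkscape — laser output)
G21
G90
G0 X46.15 Y80.76
M3 S851
G1 X108.51 Y87.84 F1459
G1 X182.18 Y59.49
G1 X46.15 Y80.76
M5
G0 X142.34 Y97.95
M3 S851
G1 X149.66 Y96.12 F1459
G1 X71.59 Y88.47
G1 X201.60 Y40.77
M5
G0 X112.23 Y47.76
M3 S851
G1 X68.30 Y22.81 F1459
G1 X68.66 Y73.34
G1 X112.23 Y47.76
M5
G0 X96.73 Y94.13
M3 S851
G1 X192.68 Y94.13 F1459
G1 X192.68 Y69.23
G1 X96.73 Y69.23
G1 X96.73 Y94.13
M5
G0 X101.02 Y90.96
M3 S851
G1 X113.47 Y90.96 F1459
G1 X113.47 Y60.85
G1 X101.02 Y60.85
G1 X101.02 Y90.96
M5
G0 X48.58 Y73.67
M3 S851
G1 X57.13 Y70.34 F1459
G1 X71.02 Y66.53
G1 X87.85 Y62.88
G1 X105.24 Y60.03
G1 X120.77 Y58.65
G1 X132.05 Y59.38
G1 X136.67 Y62.86
G1 X132.25 Y69.76
M5
G0 X0.00 Y0.00

1 u = 1 mm; y_m = 109.36 − y.

[1] `<path>` closed polygon, #000000→cut S851 F1459: (46.15,80.76) → (108.51,87.84) → (182.18,59.49) → (46.15,80.76) (closed)

[2] `<path>` open polyline, #000000→cut S851 F1459: (142.34,97.95) → (149.66,96.12) → (71.59,88.47) → (201.60,40.77)

[3] `<polygon>` regular polygon, #000000→cut S851 F1459: (112.23,47.76) → (68.30,22.81) → (68.66,73.34) → (112.23,47.76) (closed)

[4] `<polygon>` rectangle, #000000→cut S851 F1459: (96.73,94.13) → (192.68,94.13) → (192.68,69.23) → (96.73,69.23) → (96.73,94.13) (closed)

[5] `<polygon>` rectangle, #000000→cut S851 F1459: (101.02,90.96) → (113.47,90.96) → (113.47,60.85) → (101.02,60.85) → (101.02,90.96) (closed)

[6] `<path>` cubic bezier, #000000→cut S851 F1459: (48.58,73.67) → (57.13,70.34) → (71.02,66.53) → (87.85,62.88) → (105.24,60.03) → (120.77,58.65) → (132.05,59.38) → (136.67,62.86) → (132.25,69.76)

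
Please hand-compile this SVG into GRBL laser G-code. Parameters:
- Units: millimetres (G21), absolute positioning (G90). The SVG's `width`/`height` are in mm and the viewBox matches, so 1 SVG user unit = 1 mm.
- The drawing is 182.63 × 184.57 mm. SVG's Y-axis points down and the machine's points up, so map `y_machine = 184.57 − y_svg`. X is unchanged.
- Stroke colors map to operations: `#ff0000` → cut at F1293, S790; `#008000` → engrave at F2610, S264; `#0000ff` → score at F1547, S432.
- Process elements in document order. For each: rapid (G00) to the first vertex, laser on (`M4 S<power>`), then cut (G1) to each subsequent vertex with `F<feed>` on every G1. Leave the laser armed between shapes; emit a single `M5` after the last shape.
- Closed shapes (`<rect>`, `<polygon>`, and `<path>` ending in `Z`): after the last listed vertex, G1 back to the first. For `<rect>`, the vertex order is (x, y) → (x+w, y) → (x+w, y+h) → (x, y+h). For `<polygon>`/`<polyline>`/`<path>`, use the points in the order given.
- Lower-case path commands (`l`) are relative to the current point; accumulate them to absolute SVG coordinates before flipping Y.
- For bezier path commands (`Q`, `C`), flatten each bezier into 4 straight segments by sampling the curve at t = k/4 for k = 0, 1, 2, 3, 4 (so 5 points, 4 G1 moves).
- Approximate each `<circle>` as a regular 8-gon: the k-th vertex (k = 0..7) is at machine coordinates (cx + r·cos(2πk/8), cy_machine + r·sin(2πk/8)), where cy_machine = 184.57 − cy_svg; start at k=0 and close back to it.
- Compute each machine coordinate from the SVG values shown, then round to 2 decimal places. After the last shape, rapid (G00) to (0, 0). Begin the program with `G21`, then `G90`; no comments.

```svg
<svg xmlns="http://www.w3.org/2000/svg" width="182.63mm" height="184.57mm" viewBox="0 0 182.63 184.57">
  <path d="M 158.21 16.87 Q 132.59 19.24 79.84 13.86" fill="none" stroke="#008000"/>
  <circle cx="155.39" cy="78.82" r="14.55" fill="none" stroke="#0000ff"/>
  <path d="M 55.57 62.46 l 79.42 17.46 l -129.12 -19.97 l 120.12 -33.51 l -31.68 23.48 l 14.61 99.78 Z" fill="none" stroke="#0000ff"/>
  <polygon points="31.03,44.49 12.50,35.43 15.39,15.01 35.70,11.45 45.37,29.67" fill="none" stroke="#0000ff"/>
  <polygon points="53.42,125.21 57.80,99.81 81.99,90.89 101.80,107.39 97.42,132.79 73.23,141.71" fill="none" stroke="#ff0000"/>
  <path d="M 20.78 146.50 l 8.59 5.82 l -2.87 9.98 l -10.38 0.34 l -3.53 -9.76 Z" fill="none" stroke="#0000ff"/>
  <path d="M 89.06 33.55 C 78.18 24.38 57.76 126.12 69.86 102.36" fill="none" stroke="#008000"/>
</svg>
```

viewBox `0 0 182.63 184.57` with mm width/height → 1 unit = 1 mm. Flip: y_m = 184.57 − y_svg.

**Shape 1** — `<path>` quadratic bezier, stroke `#008000` → engrave (S264, F2610). Control points (SVG): P0=(158.21,16.87), P1=(132.59,19.24), P2=(79.84,13.86); sampled at t=k/4. Machine vertices: (158.21,167.70) → (143.70,167.00) → (125.81,167.27) → (104.52,168.50) → (79.84,170.71). Open path.

**Shape 2** — `<circle>` circle, stroke `#0000ff` → score (S432, F1547). Machine vertices: (169.94,105.75) → (165.68,116.04) → (155.39,120.30) → (145.10,116.04) → (140.84,105.75) → (145.10,95.46) → (155.39,91.20) → (165.68,95.46) → (169.94,105.75). Closed: final G1 returns to the first vertex.

**Shape 3** — `<path>` closed polygon, stroke `#0000ff` → score (S432, F1547). Machine vertices: (55.57,122.11) → (134.99,104.65) → (5.87,124.62) → (125.99,158.13) → (94.31,134.65) → (108.92,34.87) → (55.57,122.11). Closed: final G1 returns to the first vertex.

**Shape 4** — `<polygon>` regular polygon, stroke `#0000ff` → score (S432, F1547). Machine vertices: (31.03,140.08) → (12.50,149.14) → (15.39,169.56) → (35.70,173.12) → (45.37,154.90) → (31.03,140.08). Closed: final G1 returns to the first vertex.

**Shape 5** — `<polygon>` regular polygon, stroke `#ff0000` → cut (S790, F1293). Machine vertices: (53.42,59.36) → (57.80,84.76) → (81.99,93.68) → (101.80,77.18) → (97.42,51.78) → (73.23,42.86) → (53.42,59.36). Closed: final G1 returns to the first vertex.

**Shape 6** — `<path>` regular polygon, stroke `#0000ff` → score (S432, F1547). Machine vertices: (20.78,38.07) → (29.37,32.25) → (26.50,22.27) → (16.12,21.93) → (12.59,31.69) → (20.78,38.07). Closed: final G1 returns to the first vertex.

**Shape 7** — `<path>` cubic bezier, stroke `#008000` → engrave (S264, F2610). Control points (SVG): P0=(89.06,33.55), P1=(78.18,24.38), P2=(57.76,126.12), P3=(69.86,102.36); sampled at t=k/4. Machine vertices: (89.06,151.02) → (79.77,140.80) → (70.84,111.14) → (66.23,84.23) → (69.86,82.21). Open path.

G21
G90
G00 X158.21 Y167.70
M4 S264
G1 X143.70 Y167.00 F2610
G1 X125.81 Y167.27 F2610
G1 X104.52 Y168.50 F2610
G1 X79.84 Y170.71 F2610
G00 X169.94 Y105.75
M4 S432
G1 X165.68 Y116.04 F1547
G1 X155.39 Y120.30 F1547
G1 X145.10 Y116.04 F1547
G1 X140.84 Y105.75 F1547
G1 X145.10 Y95.46 F1547
G1 X155.39 Y91.20 F1547
G1 X165.68 Y95.46 F1547
G1 X169.94 Y105.75 F1547
G00 X55.57 Y122.11
M4 S432
G1 X134.99 Y104.65 F1547
G1 X5.87 Y124.62 F1547
G1 X125.99 Y158.13 F1547
G1 X94.31 Y134.65 F1547
G1 X108.92 Y34.87 F1547
G1 X55.57 Y122.11 F1547
G00 X31.03 Y140.08
M4 S432
G1 X12.50 Y149.14 F1547
G1 X15.39 Y169.56 F1547
G1 X35.70 Y173.12 F1547
G1 X45.37 Y154.90 F1547
G1 X31.03 Y140.08 F1547
G00 X53.42 Y59.36
M4 S790
G1 X57.80 Y84.76 F1293
G1 X81.99 Y93.68 F1293
G1 X101.80 Y77.18 F1293
G1 X97.42 Y51.78 F1293
G1 X73.23 Y42.86 F1293
G1 X53.42 Y59.36 F1293
G00 X20.78 Y38.07
M4 S432
G1 X29.37 Y32.25 F1547
G1 X26.50 Y22.27 F1547
G1 X16.12 Y21.93 F1547
G1 X12.59 Y31.69 F1547
G1 X20.78 Y38.07 F1547
G00 X89.06 Y151.02
M4 S264
G1 X79.77 Y140.80 F2610
G1 X70.84 Y111.14 F2610
G1 X66.23 Y84.23 F2610
G1 X69.86 Y82.21 F2610
M5
G00 X0.00 Y0.00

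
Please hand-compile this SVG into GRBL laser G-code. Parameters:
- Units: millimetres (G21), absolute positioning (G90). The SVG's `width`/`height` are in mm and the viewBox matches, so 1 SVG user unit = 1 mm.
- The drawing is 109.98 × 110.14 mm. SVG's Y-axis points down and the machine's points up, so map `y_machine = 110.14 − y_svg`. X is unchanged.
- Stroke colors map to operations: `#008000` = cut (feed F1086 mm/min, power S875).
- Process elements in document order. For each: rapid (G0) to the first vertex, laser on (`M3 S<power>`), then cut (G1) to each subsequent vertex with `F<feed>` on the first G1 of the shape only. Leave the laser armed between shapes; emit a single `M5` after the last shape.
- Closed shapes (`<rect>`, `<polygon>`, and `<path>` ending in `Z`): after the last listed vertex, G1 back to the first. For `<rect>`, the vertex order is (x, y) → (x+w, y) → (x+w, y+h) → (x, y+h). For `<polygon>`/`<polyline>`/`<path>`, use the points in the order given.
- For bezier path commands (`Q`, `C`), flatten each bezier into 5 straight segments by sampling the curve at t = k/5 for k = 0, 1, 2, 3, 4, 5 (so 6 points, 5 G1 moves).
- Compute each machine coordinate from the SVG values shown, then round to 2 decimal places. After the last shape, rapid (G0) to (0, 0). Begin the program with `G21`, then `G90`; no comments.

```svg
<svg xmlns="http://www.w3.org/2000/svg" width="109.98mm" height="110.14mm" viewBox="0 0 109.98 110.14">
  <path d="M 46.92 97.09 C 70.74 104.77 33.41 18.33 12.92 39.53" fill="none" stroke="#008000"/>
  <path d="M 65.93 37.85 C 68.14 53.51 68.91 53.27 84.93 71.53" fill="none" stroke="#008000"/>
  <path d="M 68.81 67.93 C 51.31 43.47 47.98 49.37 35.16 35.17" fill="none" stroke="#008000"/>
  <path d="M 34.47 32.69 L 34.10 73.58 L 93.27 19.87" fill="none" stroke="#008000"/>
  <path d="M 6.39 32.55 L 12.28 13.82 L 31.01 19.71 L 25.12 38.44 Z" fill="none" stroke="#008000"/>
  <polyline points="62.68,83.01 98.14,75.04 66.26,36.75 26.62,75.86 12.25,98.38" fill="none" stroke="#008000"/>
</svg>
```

Since the viewBox matches the mm dimensions, user units are millimetres directly. The only transform is the Y-flip y_m = 110.14 − y_svg.

Shape 1 is a cubic bezier drawn with `<path>`. Its stroke #008000 means cut at S875, F1086. After flipping Y the toolpath is (46.92,13.05) → (54.50,18.12) → (51.14,36.10) → (40.60,57.30) → (26.61,72.03) → (12.92,70.61).

Shape 2 is a cubic bezier drawn with `<path>`. Its stroke #008000 means cut at S875, F1086. After flipping Y the toolpath is (65.93,72.29) → (67.22,64.53) → (68.96,58.93) → (71.96,53.84) → (77.01,47.62) → (84.93,38.61).

Shape 3 is a cubic bezier drawn with `<path>`. Its stroke #008000 means cut at S875, F1086. After flipping Y the toolpath is (68.81,42.21) → (59.82,53.65) → (53.10,60.22) → (47.50,64.35) → (41.90,68.46) → (35.16,74.97).

Shape 4 is a open polyline drawn with `<path>`. Its stroke #008000 means cut at S875, F1086. After flipping Y the toolpath is (34.47,77.45) → (34.10,36.56) → (93.27,90.27).

Shape 5 is a regular polygon drawn with `<path>`. Its stroke #008000 means cut at S875, F1086. After flipping Y the toolpath is (6.39,77.59) → (12.28,96.32) → (31.01,90.43) → (25.12,71.70) → (6.39,77.59), returning to the start.

Shape 6 is a open polyline drawn with `<polyline>`. Its stroke #008000 means cut at S875, F1086. After flipping Y the toolpath is (62.68,27.13) → (98.14,35.10) → (66.26,73.39) → (26.62,34.28) → (12.25,11.76).

G21
G90
G0 X46.92 Y13.05
M3 S875
G1 X54.50 Y18.12 F1086
G1 X51.14 Y36.10
G1 X40.60 Y57.30
G1 X26.61 Y72.03
G1 X12.92 Y70.61
G0 X65.93 Y72.29
M3 S875
G1 X67.22 Y64.53 F1086
G1 X68.96 Y58.93
G1 X71.96 Y53.84
G1 X77.01 Y47.62
G1 X84.93 Y38.61
G0 X68.81 Y42.21
M3 S875
G1 X59.82 Y53.65 F1086
G1 X53.10 Y60.22
G1 X47.50 Y64.35
G1 X41.90 Y68.46
G1 X35.16 Y74.97
G0 X34.47 Y77.45
M3 S875
G1 X34.10 Y36.56 F1086
G1 X93.27 Y90.27
G0 X6.39 Y77.59
M3 S875
G1 X12.28 Y96.32 F1086
G1 X31.01 Y90.43
G1 X25.12 Y71.70
G1 X6.39 Y77.59
G0 X62.68 Y27.13
M3 S875
G1 X98.14 Y35.10 F1086
G1 X66.26 Y73.39
G1 X26.62 Y34.28
G1 X12.25 Y11.76
M5
G0 X0.00 Y0.00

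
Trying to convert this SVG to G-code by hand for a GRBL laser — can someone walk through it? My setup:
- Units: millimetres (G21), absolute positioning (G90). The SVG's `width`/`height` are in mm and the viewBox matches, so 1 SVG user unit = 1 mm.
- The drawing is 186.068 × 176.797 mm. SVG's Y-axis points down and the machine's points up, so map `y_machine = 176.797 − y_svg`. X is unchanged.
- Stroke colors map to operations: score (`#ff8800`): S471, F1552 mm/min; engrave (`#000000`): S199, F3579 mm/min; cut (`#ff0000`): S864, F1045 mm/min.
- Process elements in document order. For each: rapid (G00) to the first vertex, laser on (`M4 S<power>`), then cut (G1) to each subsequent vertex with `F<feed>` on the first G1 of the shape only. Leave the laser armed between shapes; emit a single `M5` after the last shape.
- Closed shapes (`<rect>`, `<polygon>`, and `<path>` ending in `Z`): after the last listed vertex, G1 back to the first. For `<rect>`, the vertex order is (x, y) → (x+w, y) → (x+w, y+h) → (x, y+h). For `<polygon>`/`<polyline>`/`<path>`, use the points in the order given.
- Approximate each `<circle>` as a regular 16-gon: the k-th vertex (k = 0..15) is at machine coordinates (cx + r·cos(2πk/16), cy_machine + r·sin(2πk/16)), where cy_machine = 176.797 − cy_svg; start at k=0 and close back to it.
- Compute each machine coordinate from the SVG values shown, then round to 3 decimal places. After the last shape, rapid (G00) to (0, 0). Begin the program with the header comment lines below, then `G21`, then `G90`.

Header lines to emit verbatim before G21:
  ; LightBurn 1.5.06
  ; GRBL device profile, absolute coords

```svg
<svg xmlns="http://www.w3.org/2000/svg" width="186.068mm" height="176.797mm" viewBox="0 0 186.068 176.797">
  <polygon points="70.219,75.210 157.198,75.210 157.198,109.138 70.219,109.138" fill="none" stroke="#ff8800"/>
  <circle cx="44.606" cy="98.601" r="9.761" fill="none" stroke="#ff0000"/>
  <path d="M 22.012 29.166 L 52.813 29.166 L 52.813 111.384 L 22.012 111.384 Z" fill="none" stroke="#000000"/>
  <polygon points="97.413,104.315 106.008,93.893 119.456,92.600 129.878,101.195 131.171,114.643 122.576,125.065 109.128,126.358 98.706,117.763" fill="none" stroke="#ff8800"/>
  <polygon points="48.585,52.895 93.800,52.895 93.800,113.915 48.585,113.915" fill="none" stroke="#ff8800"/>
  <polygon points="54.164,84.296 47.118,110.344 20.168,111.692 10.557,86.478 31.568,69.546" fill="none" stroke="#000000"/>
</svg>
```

1 u = 1 mm; y_m = 176.797 − y.

[1] `<polygon>` rectangle, #ff8800→score S471 F1552: (70.219,101.587) → (157.198,101.587) → (157.198,67.659) → (70.219,67.659) → (70.219,101.587) (closed)

[2] `<circle>` circle, #ff0000→cut S864 F1045: (54.367,78.196) → (53.624,81.931) → (51.508,85.098) → (48.341,87.214) → (44.606,87.957) → (40.871,87.214) → (37.704,85.098) → (35.588,81.931) → (34.845,78.196) → (35.588,74.461) → (37.704,71.294) → (40.871,69.178) → (44.606,68.435) → (48.341,69.178) → (51.508,71.294) → (53.624,74.461) → (54.367,78.196) (closed)

[3] `<path>` rectangle, #000000→engrave S199 F3579: (22.012,147.631) → (52.813,147.631) → (52.813,65.413) → (22.012,65.413) → (22.012,147.631) (closed)

[4] `<polygon>` regular polygon, #ff8800→score S471 F1552: (97.413,72.482) → (106.008,82.904) → (119.456,84.197) → (129.878,75.602) → (131.171,62.154) → (122.576,51.732) → (109.128,50.439) → (98.706,59.034) → (97.413,72.482) (closed)

[5] `<polygon>` rectangle, #ff8800→score S471 F1552: (48.585,123.902) → (93.800,123.902) → (93.800,62.882) → (48.585,62.882) → (48.585,123.902) (closed)

[6] `<polygon>` regular polygon, #000000→engrave S199 F3579: (54.164,92.501) → (47.118,66.453) → (20.168,65.105) → (10.557,90.319) → (31.568,107.251) → (54.164,92.501) (closed)

; LightBurn 1.5.06
; GRBL device profile, absolute coords
G21
G90
G00 X70.219 Y101.587
M4 S471
G1 X157.198 Y101.587 F1552
G1 X157.198 Y67.659
G1 X70.219 Y67.659
G1 X70.219 Y101.587
G00 X54.367 Y78.196
M4 S864
G1 X53.624 Y81.931 F1045
G1 X51.508 Y85.098
G1 X48.341 Y87.214
G1 X44.606 Y87.957
G1 X40.871 Y87.214
G1 X37.704 Y85.098
G1 X35.588 Y81.931
G1 X34.845 Y78.196
G1 X35.588 Y74.461
G1 X37.704 Y71.294
G1 X40.871 Y69.178
G1 X44.606 Y68.435
G1 X48.341 Y69.178
G1 X51.508 Y71.294
G1 X53.624 Y74.461
G1 X54.367 Y78.196
G00 X22.012 Y147.631
M4 S199
G1 X52.813 Y147.631 F3579
G1 X52.813 Y65.413
G1 X22.012 Y65.413
G1 X22.012 Y147.631
G00 X97.413 Y72.482
M4 S471
G1 X106.008 Y82.904 F1552
G1 X119.456 Y84.197
G1 X129.878 Y75.602
G1 X131.171 Y62.154
G1 X122.576 Y51.732
G1 X109.128 Y50.439
G1 X98.706 Y59.034
G1 X97.413 Y72.482
G00 X48.585 Y123.902
M4 S471
G1 X93.800 Y123.902 F1552
G1 X93.800 Y62.882
G1 X48.585 Y62.882
G1 X48.585 Y123.902
G00 X54.164 Y92.501
M4 S199
G1 X47.118 Y66.453 F3579
G1 X20.168 Y65.105
G1 X10.557 Y90.319
G1 X31.568 Y107.251
G1 X54.164 Y92.501
M5
G00 X0.000 Y0.000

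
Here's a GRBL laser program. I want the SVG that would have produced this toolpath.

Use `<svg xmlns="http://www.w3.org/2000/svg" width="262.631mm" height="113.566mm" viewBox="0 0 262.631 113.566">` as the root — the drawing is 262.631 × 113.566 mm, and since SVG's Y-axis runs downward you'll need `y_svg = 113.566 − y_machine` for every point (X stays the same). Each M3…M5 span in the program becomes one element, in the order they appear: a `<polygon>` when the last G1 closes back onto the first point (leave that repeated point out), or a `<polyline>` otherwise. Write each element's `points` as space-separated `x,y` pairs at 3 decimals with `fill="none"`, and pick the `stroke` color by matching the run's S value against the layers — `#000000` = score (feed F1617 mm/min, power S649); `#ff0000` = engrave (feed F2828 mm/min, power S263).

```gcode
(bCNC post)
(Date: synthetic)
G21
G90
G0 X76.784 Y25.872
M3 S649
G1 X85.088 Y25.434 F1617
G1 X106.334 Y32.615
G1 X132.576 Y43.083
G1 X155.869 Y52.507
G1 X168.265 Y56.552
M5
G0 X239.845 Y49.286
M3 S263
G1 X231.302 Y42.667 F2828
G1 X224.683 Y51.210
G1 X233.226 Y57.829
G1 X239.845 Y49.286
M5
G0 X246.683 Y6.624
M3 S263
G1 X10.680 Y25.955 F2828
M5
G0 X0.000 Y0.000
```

<svg xmlns="http://www.w3.org/2000/svg" width="262.631mm" height="113.566mm" viewBox="0 0 262.631 113.566">
  <polyline points="76.784,87.694 85.088,88.132 106.334,80.951 132.576,70.483 155.869,61.059 168.265,57.014" fill="none" stroke="#000000"/>
  <polygon points="239.845,64.280 231.302,70.899 224.683,62.356 233.226,55.737" fill="none" stroke="#ff0000"/>
  <polyline points="246.683,106.942 10.680,87.611" fill="none" stroke="#ff0000"/>
</svg>

y_svg = 113.566 − y_m.

[1] S649→`#000000` (score); open run; points: 76.784,87.694 85.088,88.132 106.334,80.951 132.576,70.483 155.869,61.059 168.265,57.014

[2] S263→`#ff0000` (engrave); closed run; points: 239.845,64.280 231.302,70.899 224.683,62.356 233.226,55.737

[3] S263→`#ff0000` (engrave); open run; points: 246.683,106.942 10.680,87.611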